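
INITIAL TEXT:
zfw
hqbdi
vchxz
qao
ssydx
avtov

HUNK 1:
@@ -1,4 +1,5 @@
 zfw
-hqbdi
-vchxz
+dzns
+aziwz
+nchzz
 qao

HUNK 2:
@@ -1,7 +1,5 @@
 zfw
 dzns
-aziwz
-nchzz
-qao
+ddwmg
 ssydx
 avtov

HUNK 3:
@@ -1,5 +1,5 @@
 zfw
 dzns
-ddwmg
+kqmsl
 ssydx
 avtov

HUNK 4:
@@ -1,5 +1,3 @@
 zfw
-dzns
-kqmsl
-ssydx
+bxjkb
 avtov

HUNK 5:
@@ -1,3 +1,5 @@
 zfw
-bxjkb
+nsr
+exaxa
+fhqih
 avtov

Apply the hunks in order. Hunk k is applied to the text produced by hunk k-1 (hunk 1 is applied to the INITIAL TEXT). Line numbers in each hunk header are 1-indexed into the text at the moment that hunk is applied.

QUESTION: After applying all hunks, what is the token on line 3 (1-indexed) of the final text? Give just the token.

Answer: exaxa

Derivation:
Hunk 1: at line 1 remove [hqbdi,vchxz] add [dzns,aziwz,nchzz] -> 7 lines: zfw dzns aziwz nchzz qao ssydx avtov
Hunk 2: at line 1 remove [aziwz,nchzz,qao] add [ddwmg] -> 5 lines: zfw dzns ddwmg ssydx avtov
Hunk 3: at line 1 remove [ddwmg] add [kqmsl] -> 5 lines: zfw dzns kqmsl ssydx avtov
Hunk 4: at line 1 remove [dzns,kqmsl,ssydx] add [bxjkb] -> 3 lines: zfw bxjkb avtov
Hunk 5: at line 1 remove [bxjkb] add [nsr,exaxa,fhqih] -> 5 lines: zfw nsr exaxa fhqih avtov
Final line 3: exaxa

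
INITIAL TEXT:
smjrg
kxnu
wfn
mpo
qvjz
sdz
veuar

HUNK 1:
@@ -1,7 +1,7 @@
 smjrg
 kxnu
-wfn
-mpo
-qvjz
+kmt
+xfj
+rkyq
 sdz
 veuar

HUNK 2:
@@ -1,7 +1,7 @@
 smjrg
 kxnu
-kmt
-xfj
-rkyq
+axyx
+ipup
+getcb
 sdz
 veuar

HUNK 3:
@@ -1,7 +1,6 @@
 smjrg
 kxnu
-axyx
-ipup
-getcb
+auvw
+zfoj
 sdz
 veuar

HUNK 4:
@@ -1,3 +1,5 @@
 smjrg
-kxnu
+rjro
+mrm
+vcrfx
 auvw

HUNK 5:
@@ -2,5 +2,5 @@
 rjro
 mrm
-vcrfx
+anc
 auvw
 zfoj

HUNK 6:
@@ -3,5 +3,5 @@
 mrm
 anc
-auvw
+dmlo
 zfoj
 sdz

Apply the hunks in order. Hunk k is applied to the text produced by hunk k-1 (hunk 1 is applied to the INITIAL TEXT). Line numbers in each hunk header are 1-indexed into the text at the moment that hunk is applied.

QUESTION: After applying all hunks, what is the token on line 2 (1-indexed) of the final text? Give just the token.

Hunk 1: at line 1 remove [wfn,mpo,qvjz] add [kmt,xfj,rkyq] -> 7 lines: smjrg kxnu kmt xfj rkyq sdz veuar
Hunk 2: at line 1 remove [kmt,xfj,rkyq] add [axyx,ipup,getcb] -> 7 lines: smjrg kxnu axyx ipup getcb sdz veuar
Hunk 3: at line 1 remove [axyx,ipup,getcb] add [auvw,zfoj] -> 6 lines: smjrg kxnu auvw zfoj sdz veuar
Hunk 4: at line 1 remove [kxnu] add [rjro,mrm,vcrfx] -> 8 lines: smjrg rjro mrm vcrfx auvw zfoj sdz veuar
Hunk 5: at line 2 remove [vcrfx] add [anc] -> 8 lines: smjrg rjro mrm anc auvw zfoj sdz veuar
Hunk 6: at line 3 remove [auvw] add [dmlo] -> 8 lines: smjrg rjro mrm anc dmlo zfoj sdz veuar
Final line 2: rjro

Answer: rjro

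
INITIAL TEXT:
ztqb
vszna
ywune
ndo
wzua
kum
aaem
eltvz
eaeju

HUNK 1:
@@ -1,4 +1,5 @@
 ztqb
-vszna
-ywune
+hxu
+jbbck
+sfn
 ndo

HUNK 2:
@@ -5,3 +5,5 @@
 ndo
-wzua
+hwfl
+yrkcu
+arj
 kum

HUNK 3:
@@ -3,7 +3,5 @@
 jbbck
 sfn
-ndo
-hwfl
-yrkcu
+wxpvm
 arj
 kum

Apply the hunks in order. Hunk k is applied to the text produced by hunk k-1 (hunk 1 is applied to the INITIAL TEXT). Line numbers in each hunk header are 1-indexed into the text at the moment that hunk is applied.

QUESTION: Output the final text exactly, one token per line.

Answer: ztqb
hxu
jbbck
sfn
wxpvm
arj
kum
aaem
eltvz
eaeju

Derivation:
Hunk 1: at line 1 remove [vszna,ywune] add [hxu,jbbck,sfn] -> 10 lines: ztqb hxu jbbck sfn ndo wzua kum aaem eltvz eaeju
Hunk 2: at line 5 remove [wzua] add [hwfl,yrkcu,arj] -> 12 lines: ztqb hxu jbbck sfn ndo hwfl yrkcu arj kum aaem eltvz eaeju
Hunk 3: at line 3 remove [ndo,hwfl,yrkcu] add [wxpvm] -> 10 lines: ztqb hxu jbbck sfn wxpvm arj kum aaem eltvz eaeju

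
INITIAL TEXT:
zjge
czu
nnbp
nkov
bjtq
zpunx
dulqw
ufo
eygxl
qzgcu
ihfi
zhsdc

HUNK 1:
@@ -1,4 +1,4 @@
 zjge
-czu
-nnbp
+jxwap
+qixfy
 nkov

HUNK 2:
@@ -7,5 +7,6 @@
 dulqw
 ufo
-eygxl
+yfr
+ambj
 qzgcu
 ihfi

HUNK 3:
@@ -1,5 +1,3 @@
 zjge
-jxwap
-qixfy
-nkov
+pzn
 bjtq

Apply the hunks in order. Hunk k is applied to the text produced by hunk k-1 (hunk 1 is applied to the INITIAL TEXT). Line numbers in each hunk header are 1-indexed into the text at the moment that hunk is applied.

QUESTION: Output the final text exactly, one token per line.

Hunk 1: at line 1 remove [czu,nnbp] add [jxwap,qixfy] -> 12 lines: zjge jxwap qixfy nkov bjtq zpunx dulqw ufo eygxl qzgcu ihfi zhsdc
Hunk 2: at line 7 remove [eygxl] add [yfr,ambj] -> 13 lines: zjge jxwap qixfy nkov bjtq zpunx dulqw ufo yfr ambj qzgcu ihfi zhsdc
Hunk 3: at line 1 remove [jxwap,qixfy,nkov] add [pzn] -> 11 lines: zjge pzn bjtq zpunx dulqw ufo yfr ambj qzgcu ihfi zhsdc

Answer: zjge
pzn
bjtq
zpunx
dulqw
ufo
yfr
ambj
qzgcu
ihfi
zhsdc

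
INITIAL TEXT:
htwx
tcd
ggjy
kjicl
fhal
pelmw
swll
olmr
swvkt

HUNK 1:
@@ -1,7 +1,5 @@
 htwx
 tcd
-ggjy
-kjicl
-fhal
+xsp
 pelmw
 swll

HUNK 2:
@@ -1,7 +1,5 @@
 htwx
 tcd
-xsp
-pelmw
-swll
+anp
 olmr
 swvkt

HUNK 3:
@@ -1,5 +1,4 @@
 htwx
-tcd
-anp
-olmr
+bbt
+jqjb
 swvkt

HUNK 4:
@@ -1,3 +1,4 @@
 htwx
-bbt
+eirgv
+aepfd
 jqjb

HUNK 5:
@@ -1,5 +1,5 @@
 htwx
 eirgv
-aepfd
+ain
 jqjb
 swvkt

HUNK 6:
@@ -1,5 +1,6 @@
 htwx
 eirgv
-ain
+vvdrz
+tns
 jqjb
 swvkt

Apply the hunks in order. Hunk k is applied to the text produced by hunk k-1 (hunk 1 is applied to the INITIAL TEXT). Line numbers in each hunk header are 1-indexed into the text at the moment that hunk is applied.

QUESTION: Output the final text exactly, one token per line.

Hunk 1: at line 1 remove [ggjy,kjicl,fhal] add [xsp] -> 7 lines: htwx tcd xsp pelmw swll olmr swvkt
Hunk 2: at line 1 remove [xsp,pelmw,swll] add [anp] -> 5 lines: htwx tcd anp olmr swvkt
Hunk 3: at line 1 remove [tcd,anp,olmr] add [bbt,jqjb] -> 4 lines: htwx bbt jqjb swvkt
Hunk 4: at line 1 remove [bbt] add [eirgv,aepfd] -> 5 lines: htwx eirgv aepfd jqjb swvkt
Hunk 5: at line 1 remove [aepfd] add [ain] -> 5 lines: htwx eirgv ain jqjb swvkt
Hunk 6: at line 1 remove [ain] add [vvdrz,tns] -> 6 lines: htwx eirgv vvdrz tns jqjb swvkt

Answer: htwx
eirgv
vvdrz
tns
jqjb
swvkt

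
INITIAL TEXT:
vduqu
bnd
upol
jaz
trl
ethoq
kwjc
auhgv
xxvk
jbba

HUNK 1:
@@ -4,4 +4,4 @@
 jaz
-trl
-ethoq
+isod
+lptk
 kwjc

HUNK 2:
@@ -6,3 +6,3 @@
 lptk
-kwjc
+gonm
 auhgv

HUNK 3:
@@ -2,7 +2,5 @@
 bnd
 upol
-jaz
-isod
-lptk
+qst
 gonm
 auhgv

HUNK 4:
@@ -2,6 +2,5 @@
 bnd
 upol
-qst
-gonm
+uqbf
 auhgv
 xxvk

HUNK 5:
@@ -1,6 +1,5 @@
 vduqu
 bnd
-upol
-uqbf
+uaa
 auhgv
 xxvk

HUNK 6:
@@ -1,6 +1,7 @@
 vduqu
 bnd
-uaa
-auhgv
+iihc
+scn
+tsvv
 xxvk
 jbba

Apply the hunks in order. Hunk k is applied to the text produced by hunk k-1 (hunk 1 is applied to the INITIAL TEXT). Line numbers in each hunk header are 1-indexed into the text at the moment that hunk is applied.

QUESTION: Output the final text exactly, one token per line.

Answer: vduqu
bnd
iihc
scn
tsvv
xxvk
jbba

Derivation:
Hunk 1: at line 4 remove [trl,ethoq] add [isod,lptk] -> 10 lines: vduqu bnd upol jaz isod lptk kwjc auhgv xxvk jbba
Hunk 2: at line 6 remove [kwjc] add [gonm] -> 10 lines: vduqu bnd upol jaz isod lptk gonm auhgv xxvk jbba
Hunk 3: at line 2 remove [jaz,isod,lptk] add [qst] -> 8 lines: vduqu bnd upol qst gonm auhgv xxvk jbba
Hunk 4: at line 2 remove [qst,gonm] add [uqbf] -> 7 lines: vduqu bnd upol uqbf auhgv xxvk jbba
Hunk 5: at line 1 remove [upol,uqbf] add [uaa] -> 6 lines: vduqu bnd uaa auhgv xxvk jbba
Hunk 6: at line 1 remove [uaa,auhgv] add [iihc,scn,tsvv] -> 7 lines: vduqu bnd iihc scn tsvv xxvk jbba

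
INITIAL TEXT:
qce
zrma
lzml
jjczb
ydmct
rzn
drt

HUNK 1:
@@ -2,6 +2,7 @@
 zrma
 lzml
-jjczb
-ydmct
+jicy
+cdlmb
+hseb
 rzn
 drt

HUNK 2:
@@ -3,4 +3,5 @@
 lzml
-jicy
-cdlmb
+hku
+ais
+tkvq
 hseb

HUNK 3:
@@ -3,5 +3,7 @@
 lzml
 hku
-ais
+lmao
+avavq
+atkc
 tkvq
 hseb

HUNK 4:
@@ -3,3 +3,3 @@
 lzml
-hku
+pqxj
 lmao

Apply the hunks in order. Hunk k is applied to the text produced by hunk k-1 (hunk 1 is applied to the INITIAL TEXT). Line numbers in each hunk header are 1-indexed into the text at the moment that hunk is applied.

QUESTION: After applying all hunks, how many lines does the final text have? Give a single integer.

Answer: 11

Derivation:
Hunk 1: at line 2 remove [jjczb,ydmct] add [jicy,cdlmb,hseb] -> 8 lines: qce zrma lzml jicy cdlmb hseb rzn drt
Hunk 2: at line 3 remove [jicy,cdlmb] add [hku,ais,tkvq] -> 9 lines: qce zrma lzml hku ais tkvq hseb rzn drt
Hunk 3: at line 3 remove [ais] add [lmao,avavq,atkc] -> 11 lines: qce zrma lzml hku lmao avavq atkc tkvq hseb rzn drt
Hunk 4: at line 3 remove [hku] add [pqxj] -> 11 lines: qce zrma lzml pqxj lmao avavq atkc tkvq hseb rzn drt
Final line count: 11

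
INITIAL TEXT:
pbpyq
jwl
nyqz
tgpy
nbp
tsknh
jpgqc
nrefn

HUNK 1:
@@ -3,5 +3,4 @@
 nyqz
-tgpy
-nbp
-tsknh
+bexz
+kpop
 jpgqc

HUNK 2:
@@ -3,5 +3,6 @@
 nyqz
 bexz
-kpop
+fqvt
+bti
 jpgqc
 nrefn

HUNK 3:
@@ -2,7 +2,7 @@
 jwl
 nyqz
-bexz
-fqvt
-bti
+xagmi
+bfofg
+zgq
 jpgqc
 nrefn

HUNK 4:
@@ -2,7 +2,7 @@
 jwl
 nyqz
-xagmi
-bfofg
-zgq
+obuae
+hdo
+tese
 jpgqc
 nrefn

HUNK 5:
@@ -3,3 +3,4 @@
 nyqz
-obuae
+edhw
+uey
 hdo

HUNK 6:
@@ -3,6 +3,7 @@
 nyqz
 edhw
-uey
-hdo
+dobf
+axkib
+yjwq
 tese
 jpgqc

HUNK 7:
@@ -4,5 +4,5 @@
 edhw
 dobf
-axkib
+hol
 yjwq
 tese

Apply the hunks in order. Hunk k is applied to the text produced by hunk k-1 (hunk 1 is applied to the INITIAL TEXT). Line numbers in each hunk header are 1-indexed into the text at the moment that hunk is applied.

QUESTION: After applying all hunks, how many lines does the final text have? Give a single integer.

Answer: 10

Derivation:
Hunk 1: at line 3 remove [tgpy,nbp,tsknh] add [bexz,kpop] -> 7 lines: pbpyq jwl nyqz bexz kpop jpgqc nrefn
Hunk 2: at line 3 remove [kpop] add [fqvt,bti] -> 8 lines: pbpyq jwl nyqz bexz fqvt bti jpgqc nrefn
Hunk 3: at line 2 remove [bexz,fqvt,bti] add [xagmi,bfofg,zgq] -> 8 lines: pbpyq jwl nyqz xagmi bfofg zgq jpgqc nrefn
Hunk 4: at line 2 remove [xagmi,bfofg,zgq] add [obuae,hdo,tese] -> 8 lines: pbpyq jwl nyqz obuae hdo tese jpgqc nrefn
Hunk 5: at line 3 remove [obuae] add [edhw,uey] -> 9 lines: pbpyq jwl nyqz edhw uey hdo tese jpgqc nrefn
Hunk 6: at line 3 remove [uey,hdo] add [dobf,axkib,yjwq] -> 10 lines: pbpyq jwl nyqz edhw dobf axkib yjwq tese jpgqc nrefn
Hunk 7: at line 4 remove [axkib] add [hol] -> 10 lines: pbpyq jwl nyqz edhw dobf hol yjwq tese jpgqc nrefn
Final line count: 10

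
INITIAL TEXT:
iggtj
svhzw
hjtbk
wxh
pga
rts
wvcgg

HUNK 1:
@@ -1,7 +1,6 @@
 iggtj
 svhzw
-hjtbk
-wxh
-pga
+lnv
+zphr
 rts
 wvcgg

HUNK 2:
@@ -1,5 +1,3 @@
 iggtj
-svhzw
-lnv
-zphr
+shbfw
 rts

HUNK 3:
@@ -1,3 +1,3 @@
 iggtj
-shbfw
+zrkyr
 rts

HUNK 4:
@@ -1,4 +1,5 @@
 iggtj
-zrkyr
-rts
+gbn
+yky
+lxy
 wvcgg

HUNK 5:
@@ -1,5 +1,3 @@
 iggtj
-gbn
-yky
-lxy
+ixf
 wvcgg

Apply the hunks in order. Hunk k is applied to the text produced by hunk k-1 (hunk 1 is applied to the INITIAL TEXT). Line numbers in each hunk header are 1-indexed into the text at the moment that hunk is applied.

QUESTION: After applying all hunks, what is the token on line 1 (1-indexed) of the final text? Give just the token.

Hunk 1: at line 1 remove [hjtbk,wxh,pga] add [lnv,zphr] -> 6 lines: iggtj svhzw lnv zphr rts wvcgg
Hunk 2: at line 1 remove [svhzw,lnv,zphr] add [shbfw] -> 4 lines: iggtj shbfw rts wvcgg
Hunk 3: at line 1 remove [shbfw] add [zrkyr] -> 4 lines: iggtj zrkyr rts wvcgg
Hunk 4: at line 1 remove [zrkyr,rts] add [gbn,yky,lxy] -> 5 lines: iggtj gbn yky lxy wvcgg
Hunk 5: at line 1 remove [gbn,yky,lxy] add [ixf] -> 3 lines: iggtj ixf wvcgg
Final line 1: iggtj

Answer: iggtj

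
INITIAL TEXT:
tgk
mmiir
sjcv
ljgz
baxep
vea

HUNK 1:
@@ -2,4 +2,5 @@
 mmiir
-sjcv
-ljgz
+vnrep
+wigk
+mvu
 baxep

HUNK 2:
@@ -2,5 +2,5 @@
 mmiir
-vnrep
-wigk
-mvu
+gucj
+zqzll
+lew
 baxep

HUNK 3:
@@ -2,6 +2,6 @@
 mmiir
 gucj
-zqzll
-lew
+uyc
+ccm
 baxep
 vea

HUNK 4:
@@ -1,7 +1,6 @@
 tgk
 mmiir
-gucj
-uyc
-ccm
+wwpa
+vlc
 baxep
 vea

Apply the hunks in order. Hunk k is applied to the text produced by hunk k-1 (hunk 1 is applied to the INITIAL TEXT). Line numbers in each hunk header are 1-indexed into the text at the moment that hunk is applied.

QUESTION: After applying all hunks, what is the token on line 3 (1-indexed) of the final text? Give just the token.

Hunk 1: at line 2 remove [sjcv,ljgz] add [vnrep,wigk,mvu] -> 7 lines: tgk mmiir vnrep wigk mvu baxep vea
Hunk 2: at line 2 remove [vnrep,wigk,mvu] add [gucj,zqzll,lew] -> 7 lines: tgk mmiir gucj zqzll lew baxep vea
Hunk 3: at line 2 remove [zqzll,lew] add [uyc,ccm] -> 7 lines: tgk mmiir gucj uyc ccm baxep vea
Hunk 4: at line 1 remove [gucj,uyc,ccm] add [wwpa,vlc] -> 6 lines: tgk mmiir wwpa vlc baxep vea
Final line 3: wwpa

Answer: wwpa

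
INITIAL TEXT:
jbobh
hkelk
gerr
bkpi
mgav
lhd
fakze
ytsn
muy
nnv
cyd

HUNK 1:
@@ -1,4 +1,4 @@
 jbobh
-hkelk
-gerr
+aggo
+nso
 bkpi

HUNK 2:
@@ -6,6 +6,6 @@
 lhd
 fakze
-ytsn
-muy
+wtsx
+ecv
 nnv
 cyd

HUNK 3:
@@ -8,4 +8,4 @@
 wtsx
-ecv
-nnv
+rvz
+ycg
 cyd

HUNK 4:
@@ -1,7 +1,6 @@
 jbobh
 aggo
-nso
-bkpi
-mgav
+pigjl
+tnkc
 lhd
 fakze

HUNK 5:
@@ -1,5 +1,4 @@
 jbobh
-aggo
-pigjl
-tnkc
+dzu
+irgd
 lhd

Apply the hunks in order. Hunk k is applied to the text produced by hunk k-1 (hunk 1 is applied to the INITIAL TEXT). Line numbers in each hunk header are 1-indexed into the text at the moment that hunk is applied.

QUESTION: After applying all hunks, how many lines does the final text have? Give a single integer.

Answer: 9

Derivation:
Hunk 1: at line 1 remove [hkelk,gerr] add [aggo,nso] -> 11 lines: jbobh aggo nso bkpi mgav lhd fakze ytsn muy nnv cyd
Hunk 2: at line 6 remove [ytsn,muy] add [wtsx,ecv] -> 11 lines: jbobh aggo nso bkpi mgav lhd fakze wtsx ecv nnv cyd
Hunk 3: at line 8 remove [ecv,nnv] add [rvz,ycg] -> 11 lines: jbobh aggo nso bkpi mgav lhd fakze wtsx rvz ycg cyd
Hunk 4: at line 1 remove [nso,bkpi,mgav] add [pigjl,tnkc] -> 10 lines: jbobh aggo pigjl tnkc lhd fakze wtsx rvz ycg cyd
Hunk 5: at line 1 remove [aggo,pigjl,tnkc] add [dzu,irgd] -> 9 lines: jbobh dzu irgd lhd fakze wtsx rvz ycg cyd
Final line count: 9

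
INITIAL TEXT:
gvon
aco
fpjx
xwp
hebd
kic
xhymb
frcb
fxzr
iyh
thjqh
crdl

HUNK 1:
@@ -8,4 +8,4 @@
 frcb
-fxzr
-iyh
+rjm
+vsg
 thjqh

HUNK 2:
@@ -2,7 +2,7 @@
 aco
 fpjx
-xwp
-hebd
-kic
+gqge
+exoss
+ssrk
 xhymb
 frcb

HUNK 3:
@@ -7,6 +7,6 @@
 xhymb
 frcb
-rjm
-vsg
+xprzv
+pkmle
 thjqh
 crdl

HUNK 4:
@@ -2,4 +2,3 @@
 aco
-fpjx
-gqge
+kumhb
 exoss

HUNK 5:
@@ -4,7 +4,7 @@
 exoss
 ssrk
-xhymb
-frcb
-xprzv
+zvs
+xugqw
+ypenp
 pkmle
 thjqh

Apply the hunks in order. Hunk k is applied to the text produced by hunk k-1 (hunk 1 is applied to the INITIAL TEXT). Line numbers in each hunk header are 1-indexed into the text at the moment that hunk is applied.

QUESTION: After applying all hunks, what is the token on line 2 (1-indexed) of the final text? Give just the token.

Answer: aco

Derivation:
Hunk 1: at line 8 remove [fxzr,iyh] add [rjm,vsg] -> 12 lines: gvon aco fpjx xwp hebd kic xhymb frcb rjm vsg thjqh crdl
Hunk 2: at line 2 remove [xwp,hebd,kic] add [gqge,exoss,ssrk] -> 12 lines: gvon aco fpjx gqge exoss ssrk xhymb frcb rjm vsg thjqh crdl
Hunk 3: at line 7 remove [rjm,vsg] add [xprzv,pkmle] -> 12 lines: gvon aco fpjx gqge exoss ssrk xhymb frcb xprzv pkmle thjqh crdl
Hunk 4: at line 2 remove [fpjx,gqge] add [kumhb] -> 11 lines: gvon aco kumhb exoss ssrk xhymb frcb xprzv pkmle thjqh crdl
Hunk 5: at line 4 remove [xhymb,frcb,xprzv] add [zvs,xugqw,ypenp] -> 11 lines: gvon aco kumhb exoss ssrk zvs xugqw ypenp pkmle thjqh crdl
Final line 2: aco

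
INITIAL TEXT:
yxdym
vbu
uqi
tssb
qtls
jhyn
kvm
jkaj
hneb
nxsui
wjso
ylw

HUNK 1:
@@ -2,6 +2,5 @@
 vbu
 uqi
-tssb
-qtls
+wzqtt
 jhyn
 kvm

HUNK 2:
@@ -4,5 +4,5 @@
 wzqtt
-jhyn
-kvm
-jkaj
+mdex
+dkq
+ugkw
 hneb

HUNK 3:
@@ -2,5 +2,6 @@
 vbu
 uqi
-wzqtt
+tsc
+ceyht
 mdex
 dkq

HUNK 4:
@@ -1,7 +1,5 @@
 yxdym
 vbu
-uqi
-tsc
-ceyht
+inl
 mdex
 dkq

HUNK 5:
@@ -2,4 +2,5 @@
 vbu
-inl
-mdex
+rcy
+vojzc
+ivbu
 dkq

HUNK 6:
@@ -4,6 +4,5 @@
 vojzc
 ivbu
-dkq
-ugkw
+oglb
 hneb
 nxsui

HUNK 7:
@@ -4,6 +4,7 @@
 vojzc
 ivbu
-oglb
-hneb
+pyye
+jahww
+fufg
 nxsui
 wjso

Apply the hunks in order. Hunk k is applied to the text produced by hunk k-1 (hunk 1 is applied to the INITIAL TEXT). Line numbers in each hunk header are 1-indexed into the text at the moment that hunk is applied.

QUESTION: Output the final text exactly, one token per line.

Hunk 1: at line 2 remove [tssb,qtls] add [wzqtt] -> 11 lines: yxdym vbu uqi wzqtt jhyn kvm jkaj hneb nxsui wjso ylw
Hunk 2: at line 4 remove [jhyn,kvm,jkaj] add [mdex,dkq,ugkw] -> 11 lines: yxdym vbu uqi wzqtt mdex dkq ugkw hneb nxsui wjso ylw
Hunk 3: at line 2 remove [wzqtt] add [tsc,ceyht] -> 12 lines: yxdym vbu uqi tsc ceyht mdex dkq ugkw hneb nxsui wjso ylw
Hunk 4: at line 1 remove [uqi,tsc,ceyht] add [inl] -> 10 lines: yxdym vbu inl mdex dkq ugkw hneb nxsui wjso ylw
Hunk 5: at line 2 remove [inl,mdex] add [rcy,vojzc,ivbu] -> 11 lines: yxdym vbu rcy vojzc ivbu dkq ugkw hneb nxsui wjso ylw
Hunk 6: at line 4 remove [dkq,ugkw] add [oglb] -> 10 lines: yxdym vbu rcy vojzc ivbu oglb hneb nxsui wjso ylw
Hunk 7: at line 4 remove [oglb,hneb] add [pyye,jahww,fufg] -> 11 lines: yxdym vbu rcy vojzc ivbu pyye jahww fufg nxsui wjso ylw

Answer: yxdym
vbu
rcy
vojzc
ivbu
pyye
jahww
fufg
nxsui
wjso
ylw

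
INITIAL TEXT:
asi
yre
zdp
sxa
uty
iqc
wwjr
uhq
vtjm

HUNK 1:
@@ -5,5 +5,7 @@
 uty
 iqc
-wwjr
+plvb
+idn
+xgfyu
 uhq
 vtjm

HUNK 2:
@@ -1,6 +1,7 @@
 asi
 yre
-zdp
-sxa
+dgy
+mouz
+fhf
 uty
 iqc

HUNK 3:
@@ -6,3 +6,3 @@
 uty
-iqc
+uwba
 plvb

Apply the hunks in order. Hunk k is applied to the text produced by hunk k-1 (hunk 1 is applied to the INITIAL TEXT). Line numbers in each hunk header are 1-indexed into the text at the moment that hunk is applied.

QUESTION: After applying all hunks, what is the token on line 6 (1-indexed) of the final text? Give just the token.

Answer: uty

Derivation:
Hunk 1: at line 5 remove [wwjr] add [plvb,idn,xgfyu] -> 11 lines: asi yre zdp sxa uty iqc plvb idn xgfyu uhq vtjm
Hunk 2: at line 1 remove [zdp,sxa] add [dgy,mouz,fhf] -> 12 lines: asi yre dgy mouz fhf uty iqc plvb idn xgfyu uhq vtjm
Hunk 3: at line 6 remove [iqc] add [uwba] -> 12 lines: asi yre dgy mouz fhf uty uwba plvb idn xgfyu uhq vtjm
Final line 6: uty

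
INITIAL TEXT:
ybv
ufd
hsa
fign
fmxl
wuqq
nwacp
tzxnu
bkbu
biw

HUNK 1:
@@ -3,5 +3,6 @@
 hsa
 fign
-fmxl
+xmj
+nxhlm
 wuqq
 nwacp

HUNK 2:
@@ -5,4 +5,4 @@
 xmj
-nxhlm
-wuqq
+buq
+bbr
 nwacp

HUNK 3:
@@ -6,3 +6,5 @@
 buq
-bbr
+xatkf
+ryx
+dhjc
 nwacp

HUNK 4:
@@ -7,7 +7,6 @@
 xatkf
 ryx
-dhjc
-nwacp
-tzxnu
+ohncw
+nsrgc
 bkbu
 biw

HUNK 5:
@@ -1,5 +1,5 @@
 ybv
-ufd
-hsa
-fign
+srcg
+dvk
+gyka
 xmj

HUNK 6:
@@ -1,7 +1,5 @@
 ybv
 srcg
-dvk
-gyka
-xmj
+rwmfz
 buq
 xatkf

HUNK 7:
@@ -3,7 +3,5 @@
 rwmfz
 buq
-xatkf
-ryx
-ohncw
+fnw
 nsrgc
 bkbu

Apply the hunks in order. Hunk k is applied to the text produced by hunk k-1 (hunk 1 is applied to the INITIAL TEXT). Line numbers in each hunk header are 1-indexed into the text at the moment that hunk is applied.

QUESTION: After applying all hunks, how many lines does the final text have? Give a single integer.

Hunk 1: at line 3 remove [fmxl] add [xmj,nxhlm] -> 11 lines: ybv ufd hsa fign xmj nxhlm wuqq nwacp tzxnu bkbu biw
Hunk 2: at line 5 remove [nxhlm,wuqq] add [buq,bbr] -> 11 lines: ybv ufd hsa fign xmj buq bbr nwacp tzxnu bkbu biw
Hunk 3: at line 6 remove [bbr] add [xatkf,ryx,dhjc] -> 13 lines: ybv ufd hsa fign xmj buq xatkf ryx dhjc nwacp tzxnu bkbu biw
Hunk 4: at line 7 remove [dhjc,nwacp,tzxnu] add [ohncw,nsrgc] -> 12 lines: ybv ufd hsa fign xmj buq xatkf ryx ohncw nsrgc bkbu biw
Hunk 5: at line 1 remove [ufd,hsa,fign] add [srcg,dvk,gyka] -> 12 lines: ybv srcg dvk gyka xmj buq xatkf ryx ohncw nsrgc bkbu biw
Hunk 6: at line 1 remove [dvk,gyka,xmj] add [rwmfz] -> 10 lines: ybv srcg rwmfz buq xatkf ryx ohncw nsrgc bkbu biw
Hunk 7: at line 3 remove [xatkf,ryx,ohncw] add [fnw] -> 8 lines: ybv srcg rwmfz buq fnw nsrgc bkbu biw
Final line count: 8

Answer: 8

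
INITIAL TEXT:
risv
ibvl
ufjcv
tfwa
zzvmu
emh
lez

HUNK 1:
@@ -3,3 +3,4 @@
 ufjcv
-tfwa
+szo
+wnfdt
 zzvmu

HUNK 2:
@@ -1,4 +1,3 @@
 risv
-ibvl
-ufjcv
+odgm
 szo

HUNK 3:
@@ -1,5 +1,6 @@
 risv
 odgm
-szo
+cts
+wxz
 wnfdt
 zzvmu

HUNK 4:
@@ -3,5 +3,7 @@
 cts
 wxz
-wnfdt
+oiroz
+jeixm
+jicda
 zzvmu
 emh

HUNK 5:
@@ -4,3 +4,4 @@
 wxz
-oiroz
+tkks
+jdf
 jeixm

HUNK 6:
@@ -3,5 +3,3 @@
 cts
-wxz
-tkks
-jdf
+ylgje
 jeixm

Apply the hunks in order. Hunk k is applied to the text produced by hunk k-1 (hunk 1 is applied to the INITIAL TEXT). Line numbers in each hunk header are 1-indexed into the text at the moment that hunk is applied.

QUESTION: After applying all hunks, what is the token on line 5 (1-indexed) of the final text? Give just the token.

Answer: jeixm

Derivation:
Hunk 1: at line 3 remove [tfwa] add [szo,wnfdt] -> 8 lines: risv ibvl ufjcv szo wnfdt zzvmu emh lez
Hunk 2: at line 1 remove [ibvl,ufjcv] add [odgm] -> 7 lines: risv odgm szo wnfdt zzvmu emh lez
Hunk 3: at line 1 remove [szo] add [cts,wxz] -> 8 lines: risv odgm cts wxz wnfdt zzvmu emh lez
Hunk 4: at line 3 remove [wnfdt] add [oiroz,jeixm,jicda] -> 10 lines: risv odgm cts wxz oiroz jeixm jicda zzvmu emh lez
Hunk 5: at line 4 remove [oiroz] add [tkks,jdf] -> 11 lines: risv odgm cts wxz tkks jdf jeixm jicda zzvmu emh lez
Hunk 6: at line 3 remove [wxz,tkks,jdf] add [ylgje] -> 9 lines: risv odgm cts ylgje jeixm jicda zzvmu emh lez
Final line 5: jeixm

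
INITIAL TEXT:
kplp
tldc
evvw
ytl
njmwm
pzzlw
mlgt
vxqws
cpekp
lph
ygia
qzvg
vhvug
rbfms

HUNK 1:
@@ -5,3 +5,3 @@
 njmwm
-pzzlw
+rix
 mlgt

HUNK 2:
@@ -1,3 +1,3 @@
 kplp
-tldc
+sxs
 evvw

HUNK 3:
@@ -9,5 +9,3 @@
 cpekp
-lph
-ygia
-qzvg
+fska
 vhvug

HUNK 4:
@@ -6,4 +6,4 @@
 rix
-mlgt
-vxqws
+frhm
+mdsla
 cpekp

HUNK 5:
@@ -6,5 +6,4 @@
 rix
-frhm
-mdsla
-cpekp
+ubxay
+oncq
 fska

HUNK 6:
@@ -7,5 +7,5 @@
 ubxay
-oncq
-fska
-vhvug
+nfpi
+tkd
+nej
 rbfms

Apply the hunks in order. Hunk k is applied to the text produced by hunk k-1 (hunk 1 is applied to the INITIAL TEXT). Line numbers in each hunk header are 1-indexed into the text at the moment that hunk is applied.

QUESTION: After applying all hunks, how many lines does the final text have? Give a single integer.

Hunk 1: at line 5 remove [pzzlw] add [rix] -> 14 lines: kplp tldc evvw ytl njmwm rix mlgt vxqws cpekp lph ygia qzvg vhvug rbfms
Hunk 2: at line 1 remove [tldc] add [sxs] -> 14 lines: kplp sxs evvw ytl njmwm rix mlgt vxqws cpekp lph ygia qzvg vhvug rbfms
Hunk 3: at line 9 remove [lph,ygia,qzvg] add [fska] -> 12 lines: kplp sxs evvw ytl njmwm rix mlgt vxqws cpekp fska vhvug rbfms
Hunk 4: at line 6 remove [mlgt,vxqws] add [frhm,mdsla] -> 12 lines: kplp sxs evvw ytl njmwm rix frhm mdsla cpekp fska vhvug rbfms
Hunk 5: at line 6 remove [frhm,mdsla,cpekp] add [ubxay,oncq] -> 11 lines: kplp sxs evvw ytl njmwm rix ubxay oncq fska vhvug rbfms
Hunk 6: at line 7 remove [oncq,fska,vhvug] add [nfpi,tkd,nej] -> 11 lines: kplp sxs evvw ytl njmwm rix ubxay nfpi tkd nej rbfms
Final line count: 11

Answer: 11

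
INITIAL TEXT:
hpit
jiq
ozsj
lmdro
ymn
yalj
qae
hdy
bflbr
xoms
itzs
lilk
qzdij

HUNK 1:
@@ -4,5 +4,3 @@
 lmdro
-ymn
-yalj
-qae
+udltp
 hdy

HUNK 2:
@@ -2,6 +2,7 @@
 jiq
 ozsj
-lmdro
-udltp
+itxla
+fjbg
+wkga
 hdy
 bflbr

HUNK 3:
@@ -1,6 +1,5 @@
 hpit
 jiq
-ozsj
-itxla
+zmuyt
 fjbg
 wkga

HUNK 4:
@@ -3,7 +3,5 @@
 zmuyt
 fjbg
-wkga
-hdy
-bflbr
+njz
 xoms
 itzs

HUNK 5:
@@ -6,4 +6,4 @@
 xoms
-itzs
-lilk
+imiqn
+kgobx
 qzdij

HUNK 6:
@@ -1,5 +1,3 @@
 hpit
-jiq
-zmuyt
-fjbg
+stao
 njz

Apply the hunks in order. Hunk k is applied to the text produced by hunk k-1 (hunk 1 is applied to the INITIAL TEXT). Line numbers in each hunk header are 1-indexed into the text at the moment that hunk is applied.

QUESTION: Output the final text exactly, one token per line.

Answer: hpit
stao
njz
xoms
imiqn
kgobx
qzdij

Derivation:
Hunk 1: at line 4 remove [ymn,yalj,qae] add [udltp] -> 11 lines: hpit jiq ozsj lmdro udltp hdy bflbr xoms itzs lilk qzdij
Hunk 2: at line 2 remove [lmdro,udltp] add [itxla,fjbg,wkga] -> 12 lines: hpit jiq ozsj itxla fjbg wkga hdy bflbr xoms itzs lilk qzdij
Hunk 3: at line 1 remove [ozsj,itxla] add [zmuyt] -> 11 lines: hpit jiq zmuyt fjbg wkga hdy bflbr xoms itzs lilk qzdij
Hunk 4: at line 3 remove [wkga,hdy,bflbr] add [njz] -> 9 lines: hpit jiq zmuyt fjbg njz xoms itzs lilk qzdij
Hunk 5: at line 6 remove [itzs,lilk] add [imiqn,kgobx] -> 9 lines: hpit jiq zmuyt fjbg njz xoms imiqn kgobx qzdij
Hunk 6: at line 1 remove [jiq,zmuyt,fjbg] add [stao] -> 7 lines: hpit stao njz xoms imiqn kgobx qzdij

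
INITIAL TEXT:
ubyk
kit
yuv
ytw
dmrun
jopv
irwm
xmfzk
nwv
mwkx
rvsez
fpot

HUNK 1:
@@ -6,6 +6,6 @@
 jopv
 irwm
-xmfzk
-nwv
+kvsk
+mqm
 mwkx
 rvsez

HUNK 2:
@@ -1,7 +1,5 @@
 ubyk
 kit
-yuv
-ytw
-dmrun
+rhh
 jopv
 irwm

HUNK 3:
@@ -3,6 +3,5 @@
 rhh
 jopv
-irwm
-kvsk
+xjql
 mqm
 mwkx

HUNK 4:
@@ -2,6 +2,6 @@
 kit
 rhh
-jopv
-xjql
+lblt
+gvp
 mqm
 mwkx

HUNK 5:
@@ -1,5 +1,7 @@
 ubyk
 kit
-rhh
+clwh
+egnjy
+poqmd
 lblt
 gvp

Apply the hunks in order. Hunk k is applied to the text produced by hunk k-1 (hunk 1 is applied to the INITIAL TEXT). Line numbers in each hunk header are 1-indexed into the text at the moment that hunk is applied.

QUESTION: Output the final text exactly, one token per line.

Answer: ubyk
kit
clwh
egnjy
poqmd
lblt
gvp
mqm
mwkx
rvsez
fpot

Derivation:
Hunk 1: at line 6 remove [xmfzk,nwv] add [kvsk,mqm] -> 12 lines: ubyk kit yuv ytw dmrun jopv irwm kvsk mqm mwkx rvsez fpot
Hunk 2: at line 1 remove [yuv,ytw,dmrun] add [rhh] -> 10 lines: ubyk kit rhh jopv irwm kvsk mqm mwkx rvsez fpot
Hunk 3: at line 3 remove [irwm,kvsk] add [xjql] -> 9 lines: ubyk kit rhh jopv xjql mqm mwkx rvsez fpot
Hunk 4: at line 2 remove [jopv,xjql] add [lblt,gvp] -> 9 lines: ubyk kit rhh lblt gvp mqm mwkx rvsez fpot
Hunk 5: at line 1 remove [rhh] add [clwh,egnjy,poqmd] -> 11 lines: ubyk kit clwh egnjy poqmd lblt gvp mqm mwkx rvsez fpot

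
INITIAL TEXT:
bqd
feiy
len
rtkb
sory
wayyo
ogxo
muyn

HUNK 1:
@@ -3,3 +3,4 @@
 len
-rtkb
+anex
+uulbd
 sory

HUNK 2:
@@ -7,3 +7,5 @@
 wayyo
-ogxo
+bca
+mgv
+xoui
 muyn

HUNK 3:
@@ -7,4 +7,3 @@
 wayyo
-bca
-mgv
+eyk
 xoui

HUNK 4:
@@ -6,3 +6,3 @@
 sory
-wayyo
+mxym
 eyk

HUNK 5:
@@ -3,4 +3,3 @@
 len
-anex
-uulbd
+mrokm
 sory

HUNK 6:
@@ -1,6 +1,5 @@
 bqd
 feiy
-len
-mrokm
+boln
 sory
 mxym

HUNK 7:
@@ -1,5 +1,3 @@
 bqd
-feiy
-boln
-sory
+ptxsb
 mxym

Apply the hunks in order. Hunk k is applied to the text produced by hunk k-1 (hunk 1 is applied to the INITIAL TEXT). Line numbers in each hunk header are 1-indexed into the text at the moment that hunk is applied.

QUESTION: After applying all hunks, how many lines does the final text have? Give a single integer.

Hunk 1: at line 3 remove [rtkb] add [anex,uulbd] -> 9 lines: bqd feiy len anex uulbd sory wayyo ogxo muyn
Hunk 2: at line 7 remove [ogxo] add [bca,mgv,xoui] -> 11 lines: bqd feiy len anex uulbd sory wayyo bca mgv xoui muyn
Hunk 3: at line 7 remove [bca,mgv] add [eyk] -> 10 lines: bqd feiy len anex uulbd sory wayyo eyk xoui muyn
Hunk 4: at line 6 remove [wayyo] add [mxym] -> 10 lines: bqd feiy len anex uulbd sory mxym eyk xoui muyn
Hunk 5: at line 3 remove [anex,uulbd] add [mrokm] -> 9 lines: bqd feiy len mrokm sory mxym eyk xoui muyn
Hunk 6: at line 1 remove [len,mrokm] add [boln] -> 8 lines: bqd feiy boln sory mxym eyk xoui muyn
Hunk 7: at line 1 remove [feiy,boln,sory] add [ptxsb] -> 6 lines: bqd ptxsb mxym eyk xoui muyn
Final line count: 6

Answer: 6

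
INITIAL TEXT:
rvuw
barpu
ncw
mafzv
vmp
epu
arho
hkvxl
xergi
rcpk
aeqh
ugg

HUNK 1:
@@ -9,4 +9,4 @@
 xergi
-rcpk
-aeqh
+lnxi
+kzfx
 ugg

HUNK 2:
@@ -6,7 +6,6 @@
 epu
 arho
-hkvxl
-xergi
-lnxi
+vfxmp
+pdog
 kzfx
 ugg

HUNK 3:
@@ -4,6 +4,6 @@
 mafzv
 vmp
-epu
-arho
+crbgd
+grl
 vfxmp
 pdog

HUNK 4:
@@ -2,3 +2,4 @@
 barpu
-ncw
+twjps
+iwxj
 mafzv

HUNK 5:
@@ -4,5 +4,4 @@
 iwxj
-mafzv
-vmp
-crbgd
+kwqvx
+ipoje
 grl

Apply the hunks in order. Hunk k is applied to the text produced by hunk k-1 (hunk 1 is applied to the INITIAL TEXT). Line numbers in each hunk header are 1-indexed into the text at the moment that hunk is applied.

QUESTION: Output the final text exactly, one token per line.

Answer: rvuw
barpu
twjps
iwxj
kwqvx
ipoje
grl
vfxmp
pdog
kzfx
ugg

Derivation:
Hunk 1: at line 9 remove [rcpk,aeqh] add [lnxi,kzfx] -> 12 lines: rvuw barpu ncw mafzv vmp epu arho hkvxl xergi lnxi kzfx ugg
Hunk 2: at line 6 remove [hkvxl,xergi,lnxi] add [vfxmp,pdog] -> 11 lines: rvuw barpu ncw mafzv vmp epu arho vfxmp pdog kzfx ugg
Hunk 3: at line 4 remove [epu,arho] add [crbgd,grl] -> 11 lines: rvuw barpu ncw mafzv vmp crbgd grl vfxmp pdog kzfx ugg
Hunk 4: at line 2 remove [ncw] add [twjps,iwxj] -> 12 lines: rvuw barpu twjps iwxj mafzv vmp crbgd grl vfxmp pdog kzfx ugg
Hunk 5: at line 4 remove [mafzv,vmp,crbgd] add [kwqvx,ipoje] -> 11 lines: rvuw barpu twjps iwxj kwqvx ipoje grl vfxmp pdog kzfx ugg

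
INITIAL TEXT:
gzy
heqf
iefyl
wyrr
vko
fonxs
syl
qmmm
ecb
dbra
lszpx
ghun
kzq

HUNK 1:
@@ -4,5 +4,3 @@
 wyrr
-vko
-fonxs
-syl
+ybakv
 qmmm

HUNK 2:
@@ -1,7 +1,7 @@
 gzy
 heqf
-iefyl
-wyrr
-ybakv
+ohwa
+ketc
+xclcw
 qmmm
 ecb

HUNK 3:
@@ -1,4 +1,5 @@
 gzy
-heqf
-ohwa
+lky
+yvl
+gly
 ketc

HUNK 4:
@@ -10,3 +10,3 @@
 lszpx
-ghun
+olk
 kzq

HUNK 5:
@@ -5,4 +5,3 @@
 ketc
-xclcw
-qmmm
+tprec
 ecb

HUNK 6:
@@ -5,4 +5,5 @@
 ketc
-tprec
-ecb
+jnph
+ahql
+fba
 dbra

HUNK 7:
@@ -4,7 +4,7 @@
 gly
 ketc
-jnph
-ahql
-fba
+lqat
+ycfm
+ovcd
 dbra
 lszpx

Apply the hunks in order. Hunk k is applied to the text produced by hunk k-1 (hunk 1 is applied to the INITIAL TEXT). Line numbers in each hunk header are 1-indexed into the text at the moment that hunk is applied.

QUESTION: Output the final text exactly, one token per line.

Answer: gzy
lky
yvl
gly
ketc
lqat
ycfm
ovcd
dbra
lszpx
olk
kzq

Derivation:
Hunk 1: at line 4 remove [vko,fonxs,syl] add [ybakv] -> 11 lines: gzy heqf iefyl wyrr ybakv qmmm ecb dbra lszpx ghun kzq
Hunk 2: at line 1 remove [iefyl,wyrr,ybakv] add [ohwa,ketc,xclcw] -> 11 lines: gzy heqf ohwa ketc xclcw qmmm ecb dbra lszpx ghun kzq
Hunk 3: at line 1 remove [heqf,ohwa] add [lky,yvl,gly] -> 12 lines: gzy lky yvl gly ketc xclcw qmmm ecb dbra lszpx ghun kzq
Hunk 4: at line 10 remove [ghun] add [olk] -> 12 lines: gzy lky yvl gly ketc xclcw qmmm ecb dbra lszpx olk kzq
Hunk 5: at line 5 remove [xclcw,qmmm] add [tprec] -> 11 lines: gzy lky yvl gly ketc tprec ecb dbra lszpx olk kzq
Hunk 6: at line 5 remove [tprec,ecb] add [jnph,ahql,fba] -> 12 lines: gzy lky yvl gly ketc jnph ahql fba dbra lszpx olk kzq
Hunk 7: at line 4 remove [jnph,ahql,fba] add [lqat,ycfm,ovcd] -> 12 lines: gzy lky yvl gly ketc lqat ycfm ovcd dbra lszpx olk kzq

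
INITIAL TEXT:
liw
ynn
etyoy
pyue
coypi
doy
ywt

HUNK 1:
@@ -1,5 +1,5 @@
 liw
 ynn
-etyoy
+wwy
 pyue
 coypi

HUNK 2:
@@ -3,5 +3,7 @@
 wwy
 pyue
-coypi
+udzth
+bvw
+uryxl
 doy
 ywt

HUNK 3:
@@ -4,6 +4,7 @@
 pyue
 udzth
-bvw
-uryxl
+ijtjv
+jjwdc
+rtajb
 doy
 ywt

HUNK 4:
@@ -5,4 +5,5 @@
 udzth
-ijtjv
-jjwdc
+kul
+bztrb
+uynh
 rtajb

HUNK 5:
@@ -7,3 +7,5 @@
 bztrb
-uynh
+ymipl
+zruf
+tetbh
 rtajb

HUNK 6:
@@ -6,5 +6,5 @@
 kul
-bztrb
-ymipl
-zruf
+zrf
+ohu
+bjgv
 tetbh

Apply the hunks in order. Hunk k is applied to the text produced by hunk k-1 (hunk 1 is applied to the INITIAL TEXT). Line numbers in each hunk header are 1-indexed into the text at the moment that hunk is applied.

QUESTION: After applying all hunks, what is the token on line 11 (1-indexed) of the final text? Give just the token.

Hunk 1: at line 1 remove [etyoy] add [wwy] -> 7 lines: liw ynn wwy pyue coypi doy ywt
Hunk 2: at line 3 remove [coypi] add [udzth,bvw,uryxl] -> 9 lines: liw ynn wwy pyue udzth bvw uryxl doy ywt
Hunk 3: at line 4 remove [bvw,uryxl] add [ijtjv,jjwdc,rtajb] -> 10 lines: liw ynn wwy pyue udzth ijtjv jjwdc rtajb doy ywt
Hunk 4: at line 5 remove [ijtjv,jjwdc] add [kul,bztrb,uynh] -> 11 lines: liw ynn wwy pyue udzth kul bztrb uynh rtajb doy ywt
Hunk 5: at line 7 remove [uynh] add [ymipl,zruf,tetbh] -> 13 lines: liw ynn wwy pyue udzth kul bztrb ymipl zruf tetbh rtajb doy ywt
Hunk 6: at line 6 remove [bztrb,ymipl,zruf] add [zrf,ohu,bjgv] -> 13 lines: liw ynn wwy pyue udzth kul zrf ohu bjgv tetbh rtajb doy ywt
Final line 11: rtajb

Answer: rtajb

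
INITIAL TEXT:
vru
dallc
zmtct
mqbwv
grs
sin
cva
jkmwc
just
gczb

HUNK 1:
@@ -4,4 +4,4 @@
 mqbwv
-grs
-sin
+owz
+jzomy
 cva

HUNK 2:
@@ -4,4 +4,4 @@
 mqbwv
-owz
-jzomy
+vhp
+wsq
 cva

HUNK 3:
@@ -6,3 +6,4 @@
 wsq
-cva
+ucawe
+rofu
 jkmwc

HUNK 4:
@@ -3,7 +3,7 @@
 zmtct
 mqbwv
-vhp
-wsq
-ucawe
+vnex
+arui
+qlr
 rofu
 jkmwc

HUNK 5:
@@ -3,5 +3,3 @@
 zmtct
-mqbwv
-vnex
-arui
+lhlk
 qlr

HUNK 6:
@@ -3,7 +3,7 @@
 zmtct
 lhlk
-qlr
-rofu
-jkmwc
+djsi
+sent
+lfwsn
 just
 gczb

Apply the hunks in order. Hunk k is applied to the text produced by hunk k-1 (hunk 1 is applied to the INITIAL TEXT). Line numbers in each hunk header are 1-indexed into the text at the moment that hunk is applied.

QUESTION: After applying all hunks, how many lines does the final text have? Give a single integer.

Hunk 1: at line 4 remove [grs,sin] add [owz,jzomy] -> 10 lines: vru dallc zmtct mqbwv owz jzomy cva jkmwc just gczb
Hunk 2: at line 4 remove [owz,jzomy] add [vhp,wsq] -> 10 lines: vru dallc zmtct mqbwv vhp wsq cva jkmwc just gczb
Hunk 3: at line 6 remove [cva] add [ucawe,rofu] -> 11 lines: vru dallc zmtct mqbwv vhp wsq ucawe rofu jkmwc just gczb
Hunk 4: at line 3 remove [vhp,wsq,ucawe] add [vnex,arui,qlr] -> 11 lines: vru dallc zmtct mqbwv vnex arui qlr rofu jkmwc just gczb
Hunk 5: at line 3 remove [mqbwv,vnex,arui] add [lhlk] -> 9 lines: vru dallc zmtct lhlk qlr rofu jkmwc just gczb
Hunk 6: at line 3 remove [qlr,rofu,jkmwc] add [djsi,sent,lfwsn] -> 9 lines: vru dallc zmtct lhlk djsi sent lfwsn just gczb
Final line count: 9

Answer: 9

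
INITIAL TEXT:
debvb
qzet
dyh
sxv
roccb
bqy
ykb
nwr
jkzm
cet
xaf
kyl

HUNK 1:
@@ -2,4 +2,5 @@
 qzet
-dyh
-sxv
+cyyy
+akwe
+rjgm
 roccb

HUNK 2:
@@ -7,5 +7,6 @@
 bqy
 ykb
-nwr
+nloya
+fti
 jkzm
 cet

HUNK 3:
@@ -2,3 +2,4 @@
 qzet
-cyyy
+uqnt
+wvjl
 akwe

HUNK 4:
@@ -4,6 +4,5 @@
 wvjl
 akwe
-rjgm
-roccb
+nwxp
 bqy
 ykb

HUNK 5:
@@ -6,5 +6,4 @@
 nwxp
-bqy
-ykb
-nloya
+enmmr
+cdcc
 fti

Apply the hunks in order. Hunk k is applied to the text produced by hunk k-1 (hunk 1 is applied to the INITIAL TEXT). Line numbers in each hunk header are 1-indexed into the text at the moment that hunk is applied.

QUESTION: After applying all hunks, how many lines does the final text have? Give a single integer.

Answer: 13

Derivation:
Hunk 1: at line 2 remove [dyh,sxv] add [cyyy,akwe,rjgm] -> 13 lines: debvb qzet cyyy akwe rjgm roccb bqy ykb nwr jkzm cet xaf kyl
Hunk 2: at line 7 remove [nwr] add [nloya,fti] -> 14 lines: debvb qzet cyyy akwe rjgm roccb bqy ykb nloya fti jkzm cet xaf kyl
Hunk 3: at line 2 remove [cyyy] add [uqnt,wvjl] -> 15 lines: debvb qzet uqnt wvjl akwe rjgm roccb bqy ykb nloya fti jkzm cet xaf kyl
Hunk 4: at line 4 remove [rjgm,roccb] add [nwxp] -> 14 lines: debvb qzet uqnt wvjl akwe nwxp bqy ykb nloya fti jkzm cet xaf kyl
Hunk 5: at line 6 remove [bqy,ykb,nloya] add [enmmr,cdcc] -> 13 lines: debvb qzet uqnt wvjl akwe nwxp enmmr cdcc fti jkzm cet xaf kyl
Final line count: 13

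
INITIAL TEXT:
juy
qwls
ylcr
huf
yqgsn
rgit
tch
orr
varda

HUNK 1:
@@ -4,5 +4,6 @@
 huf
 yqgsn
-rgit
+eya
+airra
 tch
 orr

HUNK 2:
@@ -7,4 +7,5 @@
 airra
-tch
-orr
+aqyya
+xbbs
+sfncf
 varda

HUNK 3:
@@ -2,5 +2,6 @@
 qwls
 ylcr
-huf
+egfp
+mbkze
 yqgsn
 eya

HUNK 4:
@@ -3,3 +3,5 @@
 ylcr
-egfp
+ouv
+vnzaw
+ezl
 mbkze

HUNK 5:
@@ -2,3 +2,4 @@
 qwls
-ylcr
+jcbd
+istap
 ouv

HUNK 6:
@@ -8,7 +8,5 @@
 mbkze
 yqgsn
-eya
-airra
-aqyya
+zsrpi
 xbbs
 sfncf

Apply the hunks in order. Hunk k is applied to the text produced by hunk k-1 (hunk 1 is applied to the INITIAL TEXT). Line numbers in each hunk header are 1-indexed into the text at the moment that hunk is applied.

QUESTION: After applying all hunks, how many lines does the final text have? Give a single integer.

Hunk 1: at line 4 remove [rgit] add [eya,airra] -> 10 lines: juy qwls ylcr huf yqgsn eya airra tch orr varda
Hunk 2: at line 7 remove [tch,orr] add [aqyya,xbbs,sfncf] -> 11 lines: juy qwls ylcr huf yqgsn eya airra aqyya xbbs sfncf varda
Hunk 3: at line 2 remove [huf] add [egfp,mbkze] -> 12 lines: juy qwls ylcr egfp mbkze yqgsn eya airra aqyya xbbs sfncf varda
Hunk 4: at line 3 remove [egfp] add [ouv,vnzaw,ezl] -> 14 lines: juy qwls ylcr ouv vnzaw ezl mbkze yqgsn eya airra aqyya xbbs sfncf varda
Hunk 5: at line 2 remove [ylcr] add [jcbd,istap] -> 15 lines: juy qwls jcbd istap ouv vnzaw ezl mbkze yqgsn eya airra aqyya xbbs sfncf varda
Hunk 6: at line 8 remove [eya,airra,aqyya] add [zsrpi] -> 13 lines: juy qwls jcbd istap ouv vnzaw ezl mbkze yqgsn zsrpi xbbs sfncf varda
Final line count: 13

Answer: 13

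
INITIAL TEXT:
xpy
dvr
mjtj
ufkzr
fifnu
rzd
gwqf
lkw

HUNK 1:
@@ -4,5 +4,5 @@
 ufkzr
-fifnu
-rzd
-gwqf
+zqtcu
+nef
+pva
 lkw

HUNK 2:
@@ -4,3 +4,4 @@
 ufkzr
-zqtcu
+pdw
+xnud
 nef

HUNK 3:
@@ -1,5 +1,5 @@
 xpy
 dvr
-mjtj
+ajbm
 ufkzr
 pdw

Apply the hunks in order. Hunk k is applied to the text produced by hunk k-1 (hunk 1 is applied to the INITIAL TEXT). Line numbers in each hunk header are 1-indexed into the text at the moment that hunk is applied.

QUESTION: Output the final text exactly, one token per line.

Answer: xpy
dvr
ajbm
ufkzr
pdw
xnud
nef
pva
lkw

Derivation:
Hunk 1: at line 4 remove [fifnu,rzd,gwqf] add [zqtcu,nef,pva] -> 8 lines: xpy dvr mjtj ufkzr zqtcu nef pva lkw
Hunk 2: at line 4 remove [zqtcu] add [pdw,xnud] -> 9 lines: xpy dvr mjtj ufkzr pdw xnud nef pva lkw
Hunk 3: at line 1 remove [mjtj] add [ajbm] -> 9 lines: xpy dvr ajbm ufkzr pdw xnud nef pva lkw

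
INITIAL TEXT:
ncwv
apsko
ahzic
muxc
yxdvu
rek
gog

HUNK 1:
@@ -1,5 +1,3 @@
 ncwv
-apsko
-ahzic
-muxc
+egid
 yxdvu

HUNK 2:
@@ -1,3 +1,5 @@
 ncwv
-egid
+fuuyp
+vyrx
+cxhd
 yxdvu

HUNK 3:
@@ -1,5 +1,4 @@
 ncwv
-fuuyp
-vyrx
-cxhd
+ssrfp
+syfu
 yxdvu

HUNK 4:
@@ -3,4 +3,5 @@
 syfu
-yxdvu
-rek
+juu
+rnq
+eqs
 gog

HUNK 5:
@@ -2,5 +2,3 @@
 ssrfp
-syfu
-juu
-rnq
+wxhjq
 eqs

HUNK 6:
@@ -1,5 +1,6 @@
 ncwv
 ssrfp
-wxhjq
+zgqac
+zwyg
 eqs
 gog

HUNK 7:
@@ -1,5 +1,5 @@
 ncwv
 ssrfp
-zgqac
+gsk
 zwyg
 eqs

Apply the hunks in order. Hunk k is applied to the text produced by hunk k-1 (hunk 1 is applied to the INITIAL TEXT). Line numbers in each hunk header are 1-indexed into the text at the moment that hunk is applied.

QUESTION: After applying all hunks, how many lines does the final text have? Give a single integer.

Answer: 6

Derivation:
Hunk 1: at line 1 remove [apsko,ahzic,muxc] add [egid] -> 5 lines: ncwv egid yxdvu rek gog
Hunk 2: at line 1 remove [egid] add [fuuyp,vyrx,cxhd] -> 7 lines: ncwv fuuyp vyrx cxhd yxdvu rek gog
Hunk 3: at line 1 remove [fuuyp,vyrx,cxhd] add [ssrfp,syfu] -> 6 lines: ncwv ssrfp syfu yxdvu rek gog
Hunk 4: at line 3 remove [yxdvu,rek] add [juu,rnq,eqs] -> 7 lines: ncwv ssrfp syfu juu rnq eqs gog
Hunk 5: at line 2 remove [syfu,juu,rnq] add [wxhjq] -> 5 lines: ncwv ssrfp wxhjq eqs gog
Hunk 6: at line 1 remove [wxhjq] add [zgqac,zwyg] -> 6 lines: ncwv ssrfp zgqac zwyg eqs gog
Hunk 7: at line 1 remove [zgqac] add [gsk] -> 6 lines: ncwv ssrfp gsk zwyg eqs gog
Final line count: 6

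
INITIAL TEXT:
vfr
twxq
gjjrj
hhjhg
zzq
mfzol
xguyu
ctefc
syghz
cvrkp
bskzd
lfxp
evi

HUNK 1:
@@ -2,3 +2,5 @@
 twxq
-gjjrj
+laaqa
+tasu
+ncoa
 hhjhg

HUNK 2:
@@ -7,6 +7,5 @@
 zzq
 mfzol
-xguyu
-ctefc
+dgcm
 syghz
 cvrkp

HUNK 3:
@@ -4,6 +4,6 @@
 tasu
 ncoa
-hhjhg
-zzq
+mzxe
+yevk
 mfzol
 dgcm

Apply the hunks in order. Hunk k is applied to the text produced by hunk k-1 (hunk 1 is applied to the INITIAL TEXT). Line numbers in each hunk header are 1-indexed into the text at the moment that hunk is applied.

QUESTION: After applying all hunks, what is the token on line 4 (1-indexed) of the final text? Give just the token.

Hunk 1: at line 2 remove [gjjrj] add [laaqa,tasu,ncoa] -> 15 lines: vfr twxq laaqa tasu ncoa hhjhg zzq mfzol xguyu ctefc syghz cvrkp bskzd lfxp evi
Hunk 2: at line 7 remove [xguyu,ctefc] add [dgcm] -> 14 lines: vfr twxq laaqa tasu ncoa hhjhg zzq mfzol dgcm syghz cvrkp bskzd lfxp evi
Hunk 3: at line 4 remove [hhjhg,zzq] add [mzxe,yevk] -> 14 lines: vfr twxq laaqa tasu ncoa mzxe yevk mfzol dgcm syghz cvrkp bskzd lfxp evi
Final line 4: tasu

Answer: tasu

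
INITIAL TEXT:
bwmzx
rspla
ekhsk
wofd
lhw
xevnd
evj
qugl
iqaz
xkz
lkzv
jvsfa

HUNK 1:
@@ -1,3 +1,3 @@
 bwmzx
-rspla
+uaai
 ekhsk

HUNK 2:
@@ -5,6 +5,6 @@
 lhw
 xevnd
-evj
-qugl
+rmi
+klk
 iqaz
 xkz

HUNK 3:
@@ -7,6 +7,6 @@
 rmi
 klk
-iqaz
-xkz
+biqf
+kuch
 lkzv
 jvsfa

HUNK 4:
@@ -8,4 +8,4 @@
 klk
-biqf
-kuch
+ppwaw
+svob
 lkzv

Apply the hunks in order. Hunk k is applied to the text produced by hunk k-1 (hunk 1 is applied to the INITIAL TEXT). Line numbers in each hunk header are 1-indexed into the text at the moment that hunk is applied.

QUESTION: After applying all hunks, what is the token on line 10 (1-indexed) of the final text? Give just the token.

Hunk 1: at line 1 remove [rspla] add [uaai] -> 12 lines: bwmzx uaai ekhsk wofd lhw xevnd evj qugl iqaz xkz lkzv jvsfa
Hunk 2: at line 5 remove [evj,qugl] add [rmi,klk] -> 12 lines: bwmzx uaai ekhsk wofd lhw xevnd rmi klk iqaz xkz lkzv jvsfa
Hunk 3: at line 7 remove [iqaz,xkz] add [biqf,kuch] -> 12 lines: bwmzx uaai ekhsk wofd lhw xevnd rmi klk biqf kuch lkzv jvsfa
Hunk 4: at line 8 remove [biqf,kuch] add [ppwaw,svob] -> 12 lines: bwmzx uaai ekhsk wofd lhw xevnd rmi klk ppwaw svob lkzv jvsfa
Final line 10: svob

Answer: svob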